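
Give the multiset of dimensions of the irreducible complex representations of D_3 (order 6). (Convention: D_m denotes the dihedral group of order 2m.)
Dimensions: 1, 1, 2

Reasoning: There are 3 irreducibles (= number of conjugacy classes). Their dimensions d_i satisfy sum d_i^2 = |G| = 6: 1 + 1 + 4 = 6.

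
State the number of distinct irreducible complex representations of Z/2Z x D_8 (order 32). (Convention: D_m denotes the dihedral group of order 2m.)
14

The number of irreducible complex representations of a finite group equals its number of conjugacy classes. For a direct product, #classes(G x H) = #classes(G) * #classes(H). Z/2Z has 2 classes (abelian), D_8 has 7 classes, so 2 * 7 = 14, so Z/2Z x D_8 (order 32) has exactly 14 irreducible complex representations.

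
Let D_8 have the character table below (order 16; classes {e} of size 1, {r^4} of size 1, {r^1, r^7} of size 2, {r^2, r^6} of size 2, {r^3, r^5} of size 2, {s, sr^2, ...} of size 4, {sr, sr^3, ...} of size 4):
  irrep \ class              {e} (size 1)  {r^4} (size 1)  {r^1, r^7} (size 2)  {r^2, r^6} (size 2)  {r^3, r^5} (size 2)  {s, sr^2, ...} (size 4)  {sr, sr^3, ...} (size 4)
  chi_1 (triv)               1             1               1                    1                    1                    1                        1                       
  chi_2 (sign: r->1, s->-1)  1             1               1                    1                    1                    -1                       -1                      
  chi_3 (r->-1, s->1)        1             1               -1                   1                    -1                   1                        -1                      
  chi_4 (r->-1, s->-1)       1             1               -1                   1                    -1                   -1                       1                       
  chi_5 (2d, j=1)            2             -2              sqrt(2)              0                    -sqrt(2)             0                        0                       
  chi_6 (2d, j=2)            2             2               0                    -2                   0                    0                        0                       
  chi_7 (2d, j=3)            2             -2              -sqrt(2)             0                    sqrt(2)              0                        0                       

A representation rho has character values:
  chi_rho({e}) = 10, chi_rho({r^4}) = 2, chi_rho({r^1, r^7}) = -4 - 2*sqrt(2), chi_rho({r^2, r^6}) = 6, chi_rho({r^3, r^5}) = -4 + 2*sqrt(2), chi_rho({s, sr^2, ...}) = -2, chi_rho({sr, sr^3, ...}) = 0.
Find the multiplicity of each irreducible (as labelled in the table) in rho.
Multiplicities: chi_1: 0, chi_2: 1, chi_3: 2, chi_4: 3, chi_5: 0, chi_6: 0, chi_7: 2.

Argument: Use <chi_rho, chi> = (1/|G|) sum_C |C| * chi_rho(C) * conj(chi(C)) with |G| = 16 for each irreducible chi in the table:
  <chi_rho, chi_1> = (1/16)[1*(10)*conj(1) + 1*(2)*conj(1) + 2*(-4 - 2*sqrt(2))*conj(1) + 2*(6)*conj(1) + 2*(-4 + 2*sqrt(2))*conj(1) + 4*(-2)*conj(1) + 4*(0)*conj(1)]
      = (1/16)[(10) + (2) + (-8 - 4*sqrt(2)) + (12) + (-8 + 4*sqrt(2)) + (-8) + (0)] = 0/16 = 0
  <chi_rho, chi_2> = (1/16)[1*(10)*conj(1) + 1*(2)*conj(1) + 2*(-4 - 2*sqrt(2))*conj(1) + 2*(6)*conj(1) + 2*(-4 + 2*sqrt(2))*conj(1) + 4*(-2)*conj(-1) + 4*(0)*conj(-1)]
      = (1/16)[(10) + (2) + (-8 - 4*sqrt(2)) + (12) + (-8 + 4*sqrt(2)) + (8) + (0)] = 16/16 = 1
  <chi_rho, chi_3> = (1/16)[1*(10)*conj(1) + 1*(2)*conj(1) + 2*(-4 - 2*sqrt(2))*conj(-1) + 2*(6)*conj(1) + 2*(-4 + 2*sqrt(2))*conj(-1) + 4*(-2)*conj(1) + 4*(0)*conj(-1)]
      = (1/16)[(10) + (2) + (4*sqrt(2) + 8) + (12) + (8 - 4*sqrt(2)) + (-8) + (0)] = 32/16 = 2
  <chi_rho, chi_4> = (1/16)[1*(10)*conj(1) + 1*(2)*conj(1) + 2*(-4 - 2*sqrt(2))*conj(-1) + 2*(6)*conj(1) + 2*(-4 + 2*sqrt(2))*conj(-1) + 4*(-2)*conj(-1) + 4*(0)*conj(1)]
      = (1/16)[(10) + (2) + (4*sqrt(2) + 8) + (12) + (8 - 4*sqrt(2)) + (8) + (0)] = 48/16 = 3
  <chi_rho, chi_5> = (1/16)[1*(10)*conj(2) + 1*(2)*conj(-2) + 2*(-4 - 2*sqrt(2))*conj(sqrt(2)) + 2*(6)*conj(0) + 2*(-4 + 2*sqrt(2))*conj(-sqrt(2)) + 4*(-2)*conj(0) + 4*(0)*conj(0)]
      = (1/16)[(20) + (-4) + (-8*sqrt(2) - 8) + (0) + (-8 + 8*sqrt(2)) + (0) + (0)] = 0/16 = 0
  <chi_rho, chi_6> = (1/16)[1*(10)*conj(2) + 1*(2)*conj(2) + 2*(-4 - 2*sqrt(2))*conj(0) + 2*(6)*conj(-2) + 2*(-4 + 2*sqrt(2))*conj(0) + 4*(-2)*conj(0) + 4*(0)*conj(0)]
      = (1/16)[(20) + (4) + (0) + (-24) + (0) + (0) + (0)] = 0/16 = 0
  <chi_rho, chi_7> = (1/16)[1*(10)*conj(2) + 1*(2)*conj(-2) + 2*(-4 - 2*sqrt(2))*conj(-sqrt(2)) + 2*(6)*conj(0) + 2*(-4 + 2*sqrt(2))*conj(sqrt(2)) + 4*(-2)*conj(0) + 4*(0)*conj(0)]
      = (1/16)[(20) + (-4) + (8 + 8*sqrt(2)) + (0) + (8 - 8*sqrt(2)) + (0) + (0)] = 32/16 = 2
Dimension check: dim(rho) = sum (mult * dim) = 0*1 + 1*1 + 2*1 + 3*1 + 0*2 + 0*2 + 2*2 = 10 = chi_rho(e) = 10.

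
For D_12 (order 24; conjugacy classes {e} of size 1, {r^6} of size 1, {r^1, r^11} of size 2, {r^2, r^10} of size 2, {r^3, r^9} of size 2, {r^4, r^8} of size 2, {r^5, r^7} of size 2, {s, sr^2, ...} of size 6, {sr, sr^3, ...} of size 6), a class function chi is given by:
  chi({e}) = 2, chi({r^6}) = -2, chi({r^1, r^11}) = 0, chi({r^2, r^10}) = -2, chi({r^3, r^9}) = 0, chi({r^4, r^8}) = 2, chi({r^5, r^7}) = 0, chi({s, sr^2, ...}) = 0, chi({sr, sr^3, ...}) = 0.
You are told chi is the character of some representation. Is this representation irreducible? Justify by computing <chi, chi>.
Irreducible: <chi, chi> = 1.

Reasoning: <chi, chi> = (1/|G|) sum_C |C| * |chi(C)|^2 = (1/24)[1*|2|^2 + 1*|-2|^2 + 2*|0|^2 + 2*|-2|^2 + 2*|0|^2 + 2*|2|^2 + 2*|0|^2 + 6*|0|^2 + 6*|0|^2]
  = (1/24)[(4) + (4) + (0) + (8) + (0) + (8) + (0) + (0) + (0)] = 24/24 = 1.
A character is irreducible iff <chi, chi> = 1, so this representation is irreducible.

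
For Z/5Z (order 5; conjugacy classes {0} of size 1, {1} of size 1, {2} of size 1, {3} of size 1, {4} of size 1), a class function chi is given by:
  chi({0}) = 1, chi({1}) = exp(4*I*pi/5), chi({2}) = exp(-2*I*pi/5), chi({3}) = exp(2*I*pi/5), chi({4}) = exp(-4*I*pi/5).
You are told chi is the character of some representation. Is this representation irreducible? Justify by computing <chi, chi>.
Irreducible: <chi, chi> = 1.

Why: <chi, chi> = (1/|G|) sum_C |C| * |chi(C)|^2 = (1/5)[1*|1|^2 + 1*|exp(4*I*pi/5)|^2 + 1*|exp(-2*I*pi/5)|^2 + 1*|exp(2*I*pi/5)|^2 + 1*|exp(-4*I*pi/5)|^2]
  = (1/5)[(1) + (1) + (1) + (1) + (1)] = 5/5 = 1.
(Exp terms are combined using exp(i*s)*conj(exp(i*t)) = exp(i*(s-t)), and sums of them are collapsed using the identity that for every m > 1 the m distinct m-th roots of unity sum to 0, e.g. 1 + exp(2*I*pi/3) + exp(-2*I*pi/3) = 0.)
A character is irreducible iff <chi, chi> = 1, so this representation is irreducible.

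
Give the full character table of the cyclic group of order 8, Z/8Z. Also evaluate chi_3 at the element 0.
Character table of Z/8Z (irreps indexed chi_0,...,chi_7 with chi_k(m) = zeta_8^(k*m), zeta_8 = exp(2*pi*i/8)):
  irrep \ class  {0} (size 1)  {1} (size 1)    {2} (size 1)  {3} (size 1)    {4} (size 1)  {5} (size 1)    {6} (size 1)  {7} (size 1)  
  chi_0          1             1               1             1               1             1               1             1             
  chi_1          1             exp(I*pi/4)     I             exp(3*I*pi/4)   -1            exp(-3*I*pi/4)  -I            exp(-I*pi/4)  
  chi_2          1             I               -1            -I              1             I               -1            -I            
  chi_3          1             exp(3*I*pi/4)   -I            exp(I*pi/4)     -1            exp(-I*pi/4)    I             exp(-3*I*pi/4)
  chi_4          1             -1              1             -1              1             -1              1             -1            
  chi_5          1             exp(-3*I*pi/4)  I             exp(-I*pi/4)    -1            exp(I*pi/4)     -I            exp(3*I*pi/4) 
  chi_6          1             -I              -1            I               1             -I              -1            I             
  chi_7          1             exp(-I*pi/4)    -I            exp(-3*I*pi/4)  -1            exp(3*I*pi/4)   I             exp(I*pi/4)   

Spot check: chi_3(0) = zeta_8^(3*0) = zeta_8^0 = 1.

Z/8Z is abelian, so all 8 irreducible complex representations are 1-dimensional. They are given by chi_k(m) = zeta_8^(k*m) for k = 0,...,7. Row orthogonality: sum_m chi_k(m) conj(chi_l(m)) = 8 * [k = l].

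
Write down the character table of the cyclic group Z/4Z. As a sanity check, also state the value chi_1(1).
Character table of Z/4Z (irreps indexed chi_0,...,chi_3 with chi_k(m) = zeta_4^(k*m), zeta_4 = exp(2*pi*i/4)):
  irrep \ class  {0} (size 1)  {1} (size 1)  {2} (size 1)  {3} (size 1)
  chi_0          1             1             1             1           
  chi_1          1             I             -1            -I          
  chi_2          1             -1            1             -1          
  chi_3          1             -I            -1            I           

Spot check: chi_1(1) = zeta_4^(1*1) = zeta_4^1 = I.

Reasoning: Z/4Z is abelian, so all 4 irreducible complex representations are 1-dimensional. They are given by chi_k(m) = zeta_4^(k*m) for k = 0,...,3. Row orthogonality: sum_m chi_k(m) conj(chi_l(m)) = 4 * [k = l].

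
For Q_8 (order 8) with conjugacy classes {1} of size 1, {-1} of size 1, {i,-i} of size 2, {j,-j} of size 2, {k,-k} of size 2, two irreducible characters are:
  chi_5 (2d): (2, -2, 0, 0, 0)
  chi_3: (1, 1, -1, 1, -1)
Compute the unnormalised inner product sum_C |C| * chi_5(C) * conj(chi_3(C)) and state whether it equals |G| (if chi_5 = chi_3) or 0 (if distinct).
Sum = 0; so <chi_5, chi_3> = 0 (distinct irreducibles are orthogonal).

Why: Compute term by term over conjugacy classes (|C| * chi_5(C) * conj(chi_3(C))):
  1*(2)*conj(1) + 1*(-2)*conj(1) + 2*(0)*conj(-1) + 2*(0)*conj(1) + 2*(0)*conj(-1)
  = (2) + (-2) + (0) + (0) + (0)
  = 0.
Dividing by |G| = 8 gives 0/8 = 0, matching the row-orthogonality relation <chi_5, chi_3> = [chi_5 = chi_3].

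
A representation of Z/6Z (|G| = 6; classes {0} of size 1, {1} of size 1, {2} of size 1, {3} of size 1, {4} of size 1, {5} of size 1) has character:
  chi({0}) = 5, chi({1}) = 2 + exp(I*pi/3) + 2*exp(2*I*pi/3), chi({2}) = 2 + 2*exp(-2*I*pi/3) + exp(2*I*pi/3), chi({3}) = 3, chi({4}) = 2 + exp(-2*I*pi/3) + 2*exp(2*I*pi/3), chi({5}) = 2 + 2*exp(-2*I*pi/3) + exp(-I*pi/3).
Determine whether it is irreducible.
Not irreducible (reducible): <chi, chi> = 9 > 1.

Details: <chi, chi> = (1/|G|) sum_C |C| * |chi(C)|^2 = (1/6)[1*|5|^2 + 1*|2 + exp(I*pi/3) + 2*exp(2*I*pi/3)|^2 + 1*|2 + 2*exp(-2*I*pi/3) + exp(2*I*pi/3)|^2 + 1*|3|^2 + 1*|2 + exp(-2*I*pi/3) + 2*exp(2*I*pi/3)|^2 + 1*|2 + 2*exp(-2*I*pi/3) + exp(-I*pi/3)|^2]
  = (1/6)[(25) + (9) + (1) + (9) + (1) + (9)] = 54/6 = 9.
(Exp terms are combined using exp(i*s)*conj(exp(i*t)) = exp(i*(s-t)), and sums of them are collapsed using the identity that for every m > 1 the m distinct m-th roots of unity sum to 0, e.g. 1 + exp(2*I*pi/3) + exp(-2*I*pi/3) = 0.)
A character is irreducible iff <chi, chi> = 1, so this representation is reducible.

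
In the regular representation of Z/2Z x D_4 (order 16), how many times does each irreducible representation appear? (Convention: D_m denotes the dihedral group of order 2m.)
Each irreducible V_i of dimension d_i appears with multiplicity d_i, i.e. rho_reg = (direct sum over all irreducibles V_i) d_i V_i. The irreducible dimensions for Z/2Z x D_4 are 1, 1, 1, 1, 1, 1, 1, 1, 2, 2: 8 irreducibles of dimension 1, each with multiplicity 1; 2 irreducibles of dimension 2, each with multiplicity 2. Total dimension 8*1*1 + 2*2*2 = 16 = |G|.

Argument: General theorem: in the regular representation of a finite group G, each irreducible appears with multiplicity equal to its dimension. Check: dim(rho_reg) = sum d_i^2 = 1 + 1 + 1 + 1 + 1 + 1 + 1 + 1 + 4 + 4 = 16 = |G|.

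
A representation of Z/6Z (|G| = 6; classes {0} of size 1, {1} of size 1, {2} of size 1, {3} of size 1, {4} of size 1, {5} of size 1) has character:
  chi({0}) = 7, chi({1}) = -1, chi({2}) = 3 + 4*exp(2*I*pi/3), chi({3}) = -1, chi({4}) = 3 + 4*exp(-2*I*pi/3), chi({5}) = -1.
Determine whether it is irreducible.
Not irreducible (reducible): <chi, chi> = 13 > 1.

<chi, chi> = (1/|G|) sum_C |C| * |chi(C)|^2 = (1/6)[1*|7|^2 + 1*|-1|^2 + 1*|3 + 4*exp(2*I*pi/3)|^2 + 1*|-1|^2 + 1*|3 + 4*exp(-2*I*pi/3)|^2 + 1*|-1|^2]
  = (1/6)[(49) + (1) + (13) + (1) + (13) + (1)] = 78/6 = 13.
(Exp terms are combined using exp(i*s)*conj(exp(i*t)) = exp(i*(s-t)), and sums of them are collapsed using the identity that for every m > 1 the m distinct m-th roots of unity sum to 0, e.g. 1 + exp(2*I*pi/3) + exp(-2*I*pi/3) = 0.)
A character is irreducible iff <chi, chi> = 1, so this representation is reducible.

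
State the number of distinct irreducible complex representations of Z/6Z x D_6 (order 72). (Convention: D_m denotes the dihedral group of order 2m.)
36

Justification: The number of irreducible complex representations of a finite group equals its number of conjugacy classes. For a direct product, #classes(G x H) = #classes(G) * #classes(H). Z/6Z has 6 classes (abelian), D_6 has 6 classes, so 6 * 6 = 36, so Z/6Z x D_6 (order 72) has exactly 36 irreducible complex representations.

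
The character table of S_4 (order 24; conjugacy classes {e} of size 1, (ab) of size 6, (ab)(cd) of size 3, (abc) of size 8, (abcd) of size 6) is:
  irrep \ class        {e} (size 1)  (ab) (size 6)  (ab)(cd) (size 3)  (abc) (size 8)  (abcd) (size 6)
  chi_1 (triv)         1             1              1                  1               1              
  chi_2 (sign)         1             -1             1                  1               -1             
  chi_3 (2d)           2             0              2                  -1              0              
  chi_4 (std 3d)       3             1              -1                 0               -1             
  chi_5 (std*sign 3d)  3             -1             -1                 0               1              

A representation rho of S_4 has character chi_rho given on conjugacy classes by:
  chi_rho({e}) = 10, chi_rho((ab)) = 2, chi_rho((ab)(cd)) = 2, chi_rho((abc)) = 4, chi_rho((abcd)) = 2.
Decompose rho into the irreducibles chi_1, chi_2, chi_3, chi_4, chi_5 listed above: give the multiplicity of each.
Multiplicities: chi_1: 3, chi_2: 1, chi_3: 0, chi_4: 1, chi_5: 1.

Details: Use <chi_rho, chi> = (1/|G|) sum_C |C| * chi_rho(C) * conj(chi(C)) with |G| = 24 for each irreducible chi in the table:
  <chi_rho, chi_1> = (1/24)[1*(10)*conj(1) + 6*(2)*conj(1) + 3*(2)*conj(1) + 8*(4)*conj(1) + 6*(2)*conj(1)]
      = (1/24)[(10) + (12) + (6) + (32) + (12)] = 72/24 = 3
  <chi_rho, chi_2> = (1/24)[1*(10)*conj(1) + 6*(2)*conj(-1) + 3*(2)*conj(1) + 8*(4)*conj(1) + 6*(2)*conj(-1)]
      = (1/24)[(10) + (-12) + (6) + (32) + (-12)] = 24/24 = 1
  <chi_rho, chi_3> = (1/24)[1*(10)*conj(2) + 6*(2)*conj(0) + 3*(2)*conj(2) + 8*(4)*conj(-1) + 6*(2)*conj(0)]
      = (1/24)[(20) + (0) + (12) + (-32) + (0)] = 0/24 = 0
  <chi_rho, chi_4> = (1/24)[1*(10)*conj(3) + 6*(2)*conj(1) + 3*(2)*conj(-1) + 8*(4)*conj(0) + 6*(2)*conj(-1)]
      = (1/24)[(30) + (12) + (-6) + (0) + (-12)] = 24/24 = 1
  <chi_rho, chi_5> = (1/24)[1*(10)*conj(3) + 6*(2)*conj(-1) + 3*(2)*conj(-1) + 8*(4)*conj(0) + 6*(2)*conj(1)]
      = (1/24)[(30) + (-12) + (-6) + (0) + (12)] = 24/24 = 1
Dimension check: dim(rho) = sum (mult * dim) = 3*1 + 1*1 + 0*2 + 1*3 + 1*3 = 10 = chi_rho(e) = 10.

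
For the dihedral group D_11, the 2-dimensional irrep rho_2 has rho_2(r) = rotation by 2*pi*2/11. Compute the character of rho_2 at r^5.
chi_{rho_2}(r^5) = 2*cos(2*pi*2*5/11) = 2*cos(2*pi/11)

Proof sketch: rho_2(r^5) is rotation by angle 2*pi*2*5/11, whose trace is 2*cos(2*pi*2*5/11) = 2*cos(2*pi/11).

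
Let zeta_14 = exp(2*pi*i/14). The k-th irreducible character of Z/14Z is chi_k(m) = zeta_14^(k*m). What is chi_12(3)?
chi_12(3) = zeta_14^36 = exp(-6*I*pi/7)

Working: chi_12(3) = zeta_14^(12*3) = zeta_14^36. Since zeta_14^14 = 1, this equals zeta_14^8 = exp(2*pi*i*8/14) = exp(-6*I*pi/7).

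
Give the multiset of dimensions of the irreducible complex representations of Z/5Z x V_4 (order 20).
Dimensions: 1, 1, 1, 1, 1, 1, 1, 1, 1, 1, 1, 1, 1, 1, 1, 1, 1, 1, 1, 1

Explanation: There are 20 irreducibles (= number of conjugacy classes). Their dimensions d_i satisfy sum d_i^2 = |G| = 20: 1 + 1 + 1 + 1 + 1 + 1 + 1 + 1 + 1 + 1 + 1 + 1 + 1 + 1 + 1 + 1 + 1 + 1 + 1 + 1 = 20. (For the product with Z/5Z: each of the 5 1-dim characters of Z/5Z tensors with each irrep of V_4, giving 5 copies of each V_4-dimension.)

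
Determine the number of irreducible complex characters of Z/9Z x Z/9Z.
81

Details: The number of irreducible complex representations of a finite group equals its number of conjugacy classes. Z/9Z x Z/9Z is abelian of order 81, so every element is its own conjugacy class: 81 classes, so Z/9Z x Z/9Z (order 81) has exactly 81 irreducible complex representations.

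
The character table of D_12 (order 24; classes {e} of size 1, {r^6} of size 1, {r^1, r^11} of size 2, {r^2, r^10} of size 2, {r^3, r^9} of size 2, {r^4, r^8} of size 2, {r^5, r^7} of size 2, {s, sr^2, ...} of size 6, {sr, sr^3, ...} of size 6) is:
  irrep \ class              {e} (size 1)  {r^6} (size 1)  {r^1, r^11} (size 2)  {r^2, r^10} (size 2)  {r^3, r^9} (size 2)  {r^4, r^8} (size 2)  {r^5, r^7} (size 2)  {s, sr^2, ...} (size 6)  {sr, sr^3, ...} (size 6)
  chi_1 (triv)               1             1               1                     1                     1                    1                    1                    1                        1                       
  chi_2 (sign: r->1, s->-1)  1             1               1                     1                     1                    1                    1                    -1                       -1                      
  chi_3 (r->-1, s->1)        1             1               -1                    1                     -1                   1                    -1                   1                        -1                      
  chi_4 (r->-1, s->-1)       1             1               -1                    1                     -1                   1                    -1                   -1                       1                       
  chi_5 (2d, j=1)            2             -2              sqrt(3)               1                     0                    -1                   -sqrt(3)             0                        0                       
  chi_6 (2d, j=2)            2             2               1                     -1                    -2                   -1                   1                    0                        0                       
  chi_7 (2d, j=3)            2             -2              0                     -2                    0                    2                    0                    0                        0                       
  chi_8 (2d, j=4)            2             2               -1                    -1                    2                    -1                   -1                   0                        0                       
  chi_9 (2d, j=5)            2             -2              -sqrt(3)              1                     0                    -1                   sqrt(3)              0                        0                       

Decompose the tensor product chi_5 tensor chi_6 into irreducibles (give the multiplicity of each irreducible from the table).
chi_5 tensor chi_6 = chi_5 + chi_7 (all other irreducibles have multiplicity 0).

Reasoning: The character of a tensor product is the pointwise product (chi_5 * chi_6)(C) = chi_5(C) * chi_6(C):
  {e}: (2)*(2), {r^6}: (-2)*(2), {r^1, r^11}: (sqrt(3))*(1), {r^2, r^10}: (1)*(-1), {r^3, r^9}: (0)*(-2), {r^4, r^8}: (-1)*(-1), {r^5, r^7}: (-sqrt(3))*(1), {s, sr^2, ...}: (0)*(0), {sr, sr^3, ...}: (0)*(0)
so (chi_5 * chi_6) takes values
  {e} -> 4, {r^6} -> -4, {r^1, r^11} -> sqrt(3), {r^2, r^10} -> -1, {r^3, r^9} -> 0, {r^4, r^8} -> 1, {r^5, r^7} -> -sqrt(3), {s, sr^2, ...} -> 0, {sr, sr^3, ...} -> 0.
Now take the inner product of this character with each irreducible chi from the table, <chi_5*chi_6, chi> = (1/24) sum_C |C| (chi_5*chi_6)(C) conj(chi(C)):
  <chi_5*chi_6, chi_1> = (1/24)[1*(4)*conj(1) + 1*(-4)*conj(1) + 2*(sqrt(3))*conj(1) + 2*(-1)*conj(1) + 2*(0)*conj(1) + 2*(1)*conj(1) + 2*(-sqrt(3))*conj(1) + 6*(0)*conj(1) + 6*(0)*conj(1)]
      = (1/24)[(4) + (-4) + (2*sqrt(3)) + (-2) + (0) + (2) + (-2*sqrt(3)) + (0) + (0)] = 0/24 = 0
  <chi_5*chi_6, chi_2> = (1/24)[1*(4)*conj(1) + 1*(-4)*conj(1) + 2*(sqrt(3))*conj(1) + 2*(-1)*conj(1) + 2*(0)*conj(1) + 2*(1)*conj(1) + 2*(-sqrt(3))*conj(1) + 6*(0)*conj(-1) + 6*(0)*conj(-1)]
      = (1/24)[(4) + (-4) + (2*sqrt(3)) + (-2) + (0) + (2) + (-2*sqrt(3)) + (0) + (0)] = 0/24 = 0
  <chi_5*chi_6, chi_3> = (1/24)[1*(4)*conj(1) + 1*(-4)*conj(1) + 2*(sqrt(3))*conj(-1) + 2*(-1)*conj(1) + 2*(0)*conj(-1) + 2*(1)*conj(1) + 2*(-sqrt(3))*conj(-1) + 6*(0)*conj(1) + 6*(0)*conj(-1)]
      = (1/24)[(4) + (-4) + (-2*sqrt(3)) + (-2) + (0) + (2) + (2*sqrt(3)) + (0) + (0)] = 0/24 = 0
  <chi_5*chi_6, chi_4> = (1/24)[1*(4)*conj(1) + 1*(-4)*conj(1) + 2*(sqrt(3))*conj(-1) + 2*(-1)*conj(1) + 2*(0)*conj(-1) + 2*(1)*conj(1) + 2*(-sqrt(3))*conj(-1) + 6*(0)*conj(-1) + 6*(0)*conj(1)]
      = (1/24)[(4) + (-4) + (-2*sqrt(3)) + (-2) + (0) + (2) + (2*sqrt(3)) + (0) + (0)] = 0/24 = 0
  <chi_5*chi_6, chi_5> = (1/24)[1*(4)*conj(2) + 1*(-4)*conj(-2) + 2*(sqrt(3))*conj(sqrt(3)) + 2*(-1)*conj(1) + 2*(0)*conj(0) + 2*(1)*conj(-1) + 2*(-sqrt(3))*conj(-sqrt(3)) + 6*(0)*conj(0) + 6*(0)*conj(0)]
      = (1/24)[(8) + (8) + (6) + (-2) + (0) + (-2) + (6) + (0) + (0)] = 24/24 = 1
  <chi_5*chi_6, chi_6> = (1/24)[1*(4)*conj(2) + 1*(-4)*conj(2) + 2*(sqrt(3))*conj(1) + 2*(-1)*conj(-1) + 2*(0)*conj(-2) + 2*(1)*conj(-1) + 2*(-sqrt(3))*conj(1) + 6*(0)*conj(0) + 6*(0)*conj(0)]
      = (1/24)[(8) + (-8) + (2*sqrt(3)) + (2) + (0) + (-2) + (-2*sqrt(3)) + (0) + (0)] = 0/24 = 0
  <chi_5*chi_6, chi_7> = (1/24)[1*(4)*conj(2) + 1*(-4)*conj(-2) + 2*(sqrt(3))*conj(0) + 2*(-1)*conj(-2) + 2*(0)*conj(0) + 2*(1)*conj(2) + 2*(-sqrt(3))*conj(0) + 6*(0)*conj(0) + 6*(0)*conj(0)]
      = (1/24)[(8) + (8) + (0) + (4) + (0) + (4) + (0) + (0) + (0)] = 24/24 = 1
  <chi_5*chi_6, chi_8> = (1/24)[1*(4)*conj(2) + 1*(-4)*conj(2) + 2*(sqrt(3))*conj(-1) + 2*(-1)*conj(-1) + 2*(0)*conj(2) + 2*(1)*conj(-1) + 2*(-sqrt(3))*conj(-1) + 6*(0)*conj(0) + 6*(0)*conj(0)]
      = (1/24)[(8) + (-8) + (-2*sqrt(3)) + (2) + (0) + (-2) + (2*sqrt(3)) + (0) + (0)] = 0/24 = 0
  <chi_5*chi_6, chi_9> = (1/24)[1*(4)*conj(2) + 1*(-4)*conj(-2) + 2*(sqrt(3))*conj(-sqrt(3)) + 2*(-1)*conj(1) + 2*(0)*conj(0) + 2*(1)*conj(-1) + 2*(-sqrt(3))*conj(sqrt(3)) + 6*(0)*conj(0) + 6*(0)*conj(0)]
      = (1/24)[(8) + (8) + (-6) + (-2) + (0) + (-2) + (-6) + (0) + (0)] = 0/24 = 0
Hence the multiplicities are chi_5: 1, chi_7: 1. Dimension check: dim(chi_5)*dim(chi_6) = 2*2 = 4 and sum (mult * dim) = 1*2 + 1*2 = 4.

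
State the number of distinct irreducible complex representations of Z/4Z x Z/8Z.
32

Explanation: The number of irreducible complex representations of a finite group equals its number of conjugacy classes. Z/4Z x Z/8Z is abelian of order 32, so every element is its own conjugacy class: 32 classes, so Z/4Z x Z/8Z (order 32) has exactly 32 irreducible complex representations.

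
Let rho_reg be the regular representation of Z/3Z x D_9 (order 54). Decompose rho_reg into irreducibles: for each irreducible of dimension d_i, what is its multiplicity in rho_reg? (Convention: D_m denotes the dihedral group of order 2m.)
Each irreducible V_i of dimension d_i appears with multiplicity d_i, i.e. rho_reg = (direct sum over all irreducibles V_i) d_i V_i. The irreducible dimensions for Z/3Z x D_9 are 1, 1, 1, 1, 1, 1, 2, 2, 2, 2, 2, 2, 2, 2, 2, 2, 2, 2: 6 irreducibles of dimension 1, each with multiplicity 1; 12 irreducibles of dimension 2, each with multiplicity 2. Total dimension 6*1*1 + 12*2*2 = 54 = |G|.

Reasoning: General theorem: in the regular representation of a finite group G, each irreducible appears with multiplicity equal to its dimension. Check: dim(rho_reg) = sum d_i^2 = 1 + 1 + 1 + 1 + 1 + 1 + 4 + 4 + 4 + 4 + 4 + 4 + 4 + 4 + 4 + 4 + 4 + 4 = 54 = |G|.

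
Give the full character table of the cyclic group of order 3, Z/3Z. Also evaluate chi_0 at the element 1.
Character table of Z/3Z (irreps indexed chi_0,...,chi_2 with chi_k(m) = zeta_3^(k*m), zeta_3 = exp(2*pi*i/3)):
  irrep \ class  {0} (size 1)  {1} (size 1)    {2} (size 1)  
  chi_0          1             1               1             
  chi_1          1             exp(2*I*pi/3)   exp(-2*I*pi/3)
  chi_2          1             exp(-2*I*pi/3)  exp(2*I*pi/3) 

Spot check: chi_0(1) = zeta_3^(0*1) = zeta_3^0 = 1.

Reasoning: Z/3Z is abelian, so all 3 irreducible complex representations are 1-dimensional. They are given by chi_k(m) = zeta_3^(k*m) for k = 0,...,2. Row orthogonality: sum_m chi_k(m) conj(chi_l(m)) = 3 * [k = l].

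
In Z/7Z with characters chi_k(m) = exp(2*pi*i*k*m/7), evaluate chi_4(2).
chi_4(2) = zeta_7^8 = exp(2*I*pi/7)

Proof sketch: chi_4(2) = zeta_7^(4*2) = zeta_7^8. Since zeta_7^7 = 1, this equals zeta_7^1 = exp(2*pi*i*1/7) = exp(2*I*pi/7).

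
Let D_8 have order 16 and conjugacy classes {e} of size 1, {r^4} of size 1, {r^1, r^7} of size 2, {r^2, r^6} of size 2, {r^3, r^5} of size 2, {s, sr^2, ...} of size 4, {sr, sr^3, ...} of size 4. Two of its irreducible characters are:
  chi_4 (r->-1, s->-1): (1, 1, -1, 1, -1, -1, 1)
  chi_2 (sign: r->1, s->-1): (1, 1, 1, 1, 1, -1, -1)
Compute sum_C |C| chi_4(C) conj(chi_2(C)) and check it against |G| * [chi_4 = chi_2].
Sum = 0; so <chi_4, chi_2> = 0 (distinct irreducibles are orthogonal).

Proof sketch: Compute term by term over conjugacy classes (|C| * chi_4(C) * conj(chi_2(C))):
  1*(1)*conj(1) + 1*(1)*conj(1) + 2*(-1)*conj(1) + 2*(1)*conj(1) + 2*(-1)*conj(1) + 4*(-1)*conj(-1) + 4*(1)*conj(-1)
  = (1) + (1) + (-2) + (2) + (-2) + (4) + (-4)
  = 0.
Dividing by |G| = 16 gives 0/16 = 0, matching the row-orthogonality relation <chi_4, chi_2> = [chi_4 = chi_2].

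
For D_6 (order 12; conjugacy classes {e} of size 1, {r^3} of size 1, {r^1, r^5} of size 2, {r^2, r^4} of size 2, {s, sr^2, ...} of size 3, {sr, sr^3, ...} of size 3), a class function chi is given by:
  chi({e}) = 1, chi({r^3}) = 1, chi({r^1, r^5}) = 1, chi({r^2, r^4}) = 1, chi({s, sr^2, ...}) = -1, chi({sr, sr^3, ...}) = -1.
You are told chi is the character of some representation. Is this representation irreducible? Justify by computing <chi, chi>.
Irreducible: <chi, chi> = 1.

Explanation: <chi, chi> = (1/|G|) sum_C |C| * |chi(C)|^2 = (1/12)[1*|1|^2 + 1*|1|^2 + 2*|1|^2 + 2*|1|^2 + 3*|-1|^2 + 3*|-1|^2]
  = (1/12)[(1) + (1) + (2) + (2) + (3) + (3)] = 12/12 = 1.
A character is irreducible iff <chi, chi> = 1, so this representation is irreducible.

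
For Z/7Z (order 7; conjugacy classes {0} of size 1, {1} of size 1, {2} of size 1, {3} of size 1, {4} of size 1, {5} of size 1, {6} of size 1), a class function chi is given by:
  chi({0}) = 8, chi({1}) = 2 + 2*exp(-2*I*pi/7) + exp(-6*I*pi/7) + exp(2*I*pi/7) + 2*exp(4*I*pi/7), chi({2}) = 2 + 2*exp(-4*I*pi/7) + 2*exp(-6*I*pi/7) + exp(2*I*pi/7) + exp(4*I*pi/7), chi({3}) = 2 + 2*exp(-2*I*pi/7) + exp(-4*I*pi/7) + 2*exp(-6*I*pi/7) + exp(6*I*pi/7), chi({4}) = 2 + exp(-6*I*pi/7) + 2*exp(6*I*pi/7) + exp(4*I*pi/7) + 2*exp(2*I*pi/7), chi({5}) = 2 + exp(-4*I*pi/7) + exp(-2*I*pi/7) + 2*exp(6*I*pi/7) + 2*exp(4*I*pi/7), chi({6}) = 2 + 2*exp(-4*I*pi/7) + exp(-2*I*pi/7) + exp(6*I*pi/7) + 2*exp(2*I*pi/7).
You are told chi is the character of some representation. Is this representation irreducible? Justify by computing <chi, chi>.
Not irreducible (reducible): <chi, chi> = 14 > 1.

Proof sketch: <chi, chi> = (1/|G|) sum_C |C| * |chi(C)|^2 = (1/7)[1*|8|^2 + 1*|2 + 2*exp(-2*I*pi/7) + exp(-6*I*pi/7) + exp(2*I*pi/7) + 2*exp(4*I*pi/7)|^2 + 1*|2 + 2*exp(-4*I*pi/7) + 2*exp(-6*I*pi/7) + exp(2*I*pi/7) + exp(4*I*pi/7)|^2 + 1*|2 + 2*exp(-2*I*pi/7) + exp(-4*I*pi/7) + 2*exp(-6*I*pi/7) + exp(6*I*pi/7)|^2 + 1*|2 + exp(-6*I*pi/7) + 2*exp(6*I*pi/7) + exp(4*I*pi/7) + 2*exp(2*I*pi/7)|^2 + 1*|2 + exp(-4*I*pi/7) + exp(-2*I*pi/7) + 2*exp(6*I*pi/7) + 2*exp(4*I*pi/7)|^2 + 1*|2 + 2*exp(-4*I*pi/7) + exp(-2*I*pi/7) + exp(6*I*pi/7) + 2*exp(2*I*pi/7)|^2]
  = (1/7)[(64) + (14 + 10*exp(-4*I*pi/7) + 8*exp(-2*I*pi/7) + 7*exp(-6*I*pi/7) + 7*exp(6*I*pi/7) + 8*exp(2*I*pi/7) + 10*exp(4*I*pi/7)) + (14 + 8*exp(-4*I*pi/7) + 7*exp(-2*I*pi/7) + 10*exp(-6*I*pi/7) + 10*exp(6*I*pi/7) + 7*exp(2*I*pi/7) + 8*exp(4*I*pi/7)) + (14 + 10*exp(-2*I*pi/7) + 7*exp(-4*I*pi/7) + 8*exp(-6*I*pi/7) + 8*exp(6*I*pi/7) + 7*exp(4*I*pi/7) + 10*exp(2*I*pi/7)) + (14 + 10*exp(-2*I*pi/7) + 7*exp(-4*I*pi/7) + 8*exp(-6*I*pi/7) + 8*exp(6*I*pi/7) + 7*exp(4*I*pi/7) + 10*exp(2*I*pi/7)) + (14 + 8*exp(-4*I*pi/7) + 7*exp(-2*I*pi/7) + 10*exp(-6*I*pi/7) + 10*exp(6*I*pi/7) + 7*exp(2*I*pi/7) + 8*exp(4*I*pi/7)) + (14 + 10*exp(-4*I*pi/7) + 8*exp(-2*I*pi/7) + 7*exp(-6*I*pi/7) + 7*exp(6*I*pi/7) + 8*exp(2*I*pi/7) + 10*exp(4*I*pi/7))] = 98/7 = 14.
(Exp terms are combined using exp(i*s)*conj(exp(i*t)) = exp(i*(s-t)), and sums of them are collapsed using the identity that for every m > 1 the m distinct m-th roots of unity sum to 0, e.g. 1 + exp(2*I*pi/3) + exp(-2*I*pi/3) = 0.)
A character is irreducible iff <chi, chi> = 1, so this representation is reducible.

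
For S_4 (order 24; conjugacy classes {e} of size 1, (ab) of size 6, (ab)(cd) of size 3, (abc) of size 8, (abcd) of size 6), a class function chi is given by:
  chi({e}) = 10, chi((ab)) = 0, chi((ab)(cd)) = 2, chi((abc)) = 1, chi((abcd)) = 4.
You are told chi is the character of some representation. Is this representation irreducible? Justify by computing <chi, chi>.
Not irreducible (reducible): <chi, chi> = 9 > 1.

Justification: <chi, chi> = (1/|G|) sum_C |C| * |chi(C)|^2 = (1/24)[1*|10|^2 + 6*|0|^2 + 3*|2|^2 + 8*|1|^2 + 6*|4|^2]
  = (1/24)[(100) + (0) + (12) + (8) + (96)] = 216/24 = 9.
A character is irreducible iff <chi, chi> = 1, so this representation is reducible.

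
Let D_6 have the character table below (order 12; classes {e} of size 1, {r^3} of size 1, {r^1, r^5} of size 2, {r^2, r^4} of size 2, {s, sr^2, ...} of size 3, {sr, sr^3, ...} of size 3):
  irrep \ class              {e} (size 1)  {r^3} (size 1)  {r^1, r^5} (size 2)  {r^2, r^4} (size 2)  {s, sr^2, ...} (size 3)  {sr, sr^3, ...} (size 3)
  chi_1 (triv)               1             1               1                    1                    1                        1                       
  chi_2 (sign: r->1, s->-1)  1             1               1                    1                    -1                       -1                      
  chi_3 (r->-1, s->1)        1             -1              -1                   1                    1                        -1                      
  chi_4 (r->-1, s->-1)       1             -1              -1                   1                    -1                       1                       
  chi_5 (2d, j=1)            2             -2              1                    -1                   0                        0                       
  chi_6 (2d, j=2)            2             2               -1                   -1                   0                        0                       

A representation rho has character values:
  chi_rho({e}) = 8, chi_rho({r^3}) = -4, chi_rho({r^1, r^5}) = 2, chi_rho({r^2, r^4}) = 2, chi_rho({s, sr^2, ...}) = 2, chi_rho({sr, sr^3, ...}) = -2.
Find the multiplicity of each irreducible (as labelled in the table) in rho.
Multiplicities: chi_1: 1, chi_2: 1, chi_3: 2, chi_4: 0, chi_5: 2, chi_6: 0.

Reasoning: Use <chi_rho, chi> = (1/|G|) sum_C |C| * chi_rho(C) * conj(chi(C)) with |G| = 12 for each irreducible chi in the table:
  <chi_rho, chi_1> = (1/12)[1*(8)*conj(1) + 1*(-4)*conj(1) + 2*(2)*conj(1) + 2*(2)*conj(1) + 3*(2)*conj(1) + 3*(-2)*conj(1)]
      = (1/12)[(8) + (-4) + (4) + (4) + (6) + (-6)] = 12/12 = 1
  <chi_rho, chi_2> = (1/12)[1*(8)*conj(1) + 1*(-4)*conj(1) + 2*(2)*conj(1) + 2*(2)*conj(1) + 3*(2)*conj(-1) + 3*(-2)*conj(-1)]
      = (1/12)[(8) + (-4) + (4) + (4) + (-6) + (6)] = 12/12 = 1
  <chi_rho, chi_3> = (1/12)[1*(8)*conj(1) + 1*(-4)*conj(-1) + 2*(2)*conj(-1) + 2*(2)*conj(1) + 3*(2)*conj(1) + 3*(-2)*conj(-1)]
      = (1/12)[(8) + (4) + (-4) + (4) + (6) + (6)] = 24/12 = 2
  <chi_rho, chi_4> = (1/12)[1*(8)*conj(1) + 1*(-4)*conj(-1) + 2*(2)*conj(-1) + 2*(2)*conj(1) + 3*(2)*conj(-1) + 3*(-2)*conj(1)]
      = (1/12)[(8) + (4) + (-4) + (4) + (-6) + (-6)] = 0/12 = 0
  <chi_rho, chi_5> = (1/12)[1*(8)*conj(2) + 1*(-4)*conj(-2) + 2*(2)*conj(1) + 2*(2)*conj(-1) + 3*(2)*conj(0) + 3*(-2)*conj(0)]
      = (1/12)[(16) + (8) + (4) + (-4) + (0) + (0)] = 24/12 = 2
  <chi_rho, chi_6> = (1/12)[1*(8)*conj(2) + 1*(-4)*conj(2) + 2*(2)*conj(-1) + 2*(2)*conj(-1) + 3*(2)*conj(0) + 3*(-2)*conj(0)]
      = (1/12)[(16) + (-8) + (-4) + (-4) + (0) + (0)] = 0/12 = 0
Dimension check: dim(rho) = sum (mult * dim) = 1*1 + 1*1 + 2*1 + 0*1 + 2*2 + 0*2 = 8 = chi_rho(e) = 8.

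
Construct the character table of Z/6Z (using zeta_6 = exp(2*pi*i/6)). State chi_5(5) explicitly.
Character table of Z/6Z (irreps indexed chi_0,...,chi_5 with chi_k(m) = zeta_6^(k*m), zeta_6 = exp(2*pi*i/6)):
  irrep \ class  {0} (size 1)  {1} (size 1)    {2} (size 1)    {3} (size 1)  {4} (size 1)    {5} (size 1)  
  chi_0          1             1               1               1             1               1             
  chi_1          1             exp(I*pi/3)     exp(2*I*pi/3)   -1            exp(-2*I*pi/3)  exp(-I*pi/3)  
  chi_2          1             exp(2*I*pi/3)   exp(-2*I*pi/3)  1             exp(2*I*pi/3)   exp(-2*I*pi/3)
  chi_3          1             -1              1               -1            1               -1            
  chi_4          1             exp(-2*I*pi/3)  exp(2*I*pi/3)   1             exp(-2*I*pi/3)  exp(2*I*pi/3) 
  chi_5          1             exp(-I*pi/3)    exp(-2*I*pi/3)  -1            exp(2*I*pi/3)   exp(I*pi/3)   

Spot check: chi_5(5) = zeta_6^(5*5) = zeta_6^25 = exp(I*pi/3).

Working: Z/6Z is abelian, so all 6 irreducible complex representations are 1-dimensional. They are given by chi_k(m) = zeta_6^(k*m) for k = 0,...,5. Row orthogonality: sum_m chi_k(m) conj(chi_l(m)) = 6 * [k = l].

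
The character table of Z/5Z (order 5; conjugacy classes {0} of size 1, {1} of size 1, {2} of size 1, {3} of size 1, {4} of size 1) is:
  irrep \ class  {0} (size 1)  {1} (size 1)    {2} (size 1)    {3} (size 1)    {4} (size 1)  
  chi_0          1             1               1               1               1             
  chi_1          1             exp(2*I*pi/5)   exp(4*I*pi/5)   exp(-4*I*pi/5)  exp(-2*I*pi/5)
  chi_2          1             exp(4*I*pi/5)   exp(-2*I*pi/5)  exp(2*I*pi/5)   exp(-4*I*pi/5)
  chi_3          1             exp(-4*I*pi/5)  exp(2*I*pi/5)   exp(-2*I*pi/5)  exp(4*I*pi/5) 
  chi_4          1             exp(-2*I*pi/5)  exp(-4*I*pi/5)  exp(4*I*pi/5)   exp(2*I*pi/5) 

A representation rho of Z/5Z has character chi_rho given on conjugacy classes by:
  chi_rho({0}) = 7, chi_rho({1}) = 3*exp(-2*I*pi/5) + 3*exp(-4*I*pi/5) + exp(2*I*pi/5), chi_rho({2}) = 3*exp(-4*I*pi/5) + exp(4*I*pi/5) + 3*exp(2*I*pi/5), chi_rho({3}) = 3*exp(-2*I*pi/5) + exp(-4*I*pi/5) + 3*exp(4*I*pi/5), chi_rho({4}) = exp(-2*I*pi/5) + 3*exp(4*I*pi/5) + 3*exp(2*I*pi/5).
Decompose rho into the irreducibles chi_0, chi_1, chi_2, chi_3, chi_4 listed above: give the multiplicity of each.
Multiplicities: chi_0: 0, chi_1: 1, chi_2: 0, chi_3: 3, chi_4: 3.

Details: Use <chi_rho, chi> = (1/|G|) sum_C |C| * chi_rho(C) * conj(chi(C)) with |G| = 5 for each irreducible chi in the table:
  <chi_rho, chi_0> = (1/5)[1*(7)*conj(1) + 1*(3*exp(-2*I*pi/5) + 3*exp(-4*I*pi/5) + exp(2*I*pi/5))*conj(1) + 1*(3*exp(-4*I*pi/5) + exp(4*I*pi/5) + 3*exp(2*I*pi/5))*conj(1) + 1*(3*exp(-2*I*pi/5) + exp(-4*I*pi/5) + 3*exp(4*I*pi/5))*conj(1) + 1*(exp(-2*I*pi/5) + 3*exp(4*I*pi/5) + 3*exp(2*I*pi/5))*conj(1)]
      = (1/5)[(7) + (3*exp(-2*I*pi/5) + 3*exp(-4*I*pi/5) + exp(2*I*pi/5)) + (3*exp(-4*I*pi/5) + exp(4*I*pi/5) + 3*exp(2*I*pi/5)) + (3*exp(-2*I*pi/5) + exp(-4*I*pi/5) + 3*exp(4*I*pi/5)) + (exp(-2*I*pi/5) + 3*exp(4*I*pi/5) + 3*exp(2*I*pi/5))] = 0/5 = 0
  <chi_rho, chi_1> = (1/5)[1*(7)*conj(1) + 1*(3*exp(-2*I*pi/5) + 3*exp(-4*I*pi/5) + exp(2*I*pi/5))*conj(exp(2*I*pi/5)) + 1*(3*exp(-4*I*pi/5) + exp(4*I*pi/5) + 3*exp(2*I*pi/5))*conj(exp(4*I*pi/5)) + 1*(3*exp(-2*I*pi/5) + exp(-4*I*pi/5) + 3*exp(4*I*pi/5))*conj(exp(-4*I*pi/5)) + 1*(exp(-2*I*pi/5) + 3*exp(4*I*pi/5) + 3*exp(2*I*pi/5))*conj(exp(-2*I*pi/5))]
      = (1/5)[(7) + (1 + 3*exp(-4*I*pi/5) + 3*exp(4*I*pi/5)) + (1 + 3*exp(-2*I*pi/5) + 3*exp(2*I*pi/5)) + (1 + 3*exp(-2*I*pi/5) + 3*exp(2*I*pi/5)) + (1 + 3*exp(-4*I*pi/5) + 3*exp(4*I*pi/5))] = 5/5 = 1
  <chi_rho, chi_2> = (1/5)[1*(7)*conj(1) + 1*(3*exp(-2*I*pi/5) + 3*exp(-4*I*pi/5) + exp(2*I*pi/5))*conj(exp(4*I*pi/5)) + 1*(3*exp(-4*I*pi/5) + exp(4*I*pi/5) + 3*exp(2*I*pi/5))*conj(exp(-2*I*pi/5)) + 1*(3*exp(-2*I*pi/5) + exp(-4*I*pi/5) + 3*exp(4*I*pi/5))*conj(exp(2*I*pi/5)) + 1*(exp(-2*I*pi/5) + 3*exp(4*I*pi/5) + 3*exp(2*I*pi/5))*conj(exp(-4*I*pi/5))]
      = (1/5)[(7) + (exp(-2*I*pi/5) + 3*exp(4*I*pi/5) + 3*exp(2*I*pi/5)) + (3*exp(-2*I*pi/5) + exp(-4*I*pi/5) + 3*exp(4*I*pi/5)) + (3*exp(-4*I*pi/5) + exp(4*I*pi/5) + 3*exp(2*I*pi/5)) + (3*exp(-2*I*pi/5) + 3*exp(-4*I*pi/5) + exp(2*I*pi/5))] = 0/5 = 0
  <chi_rho, chi_3> = (1/5)[1*(7)*conj(1) + 1*(3*exp(-2*I*pi/5) + 3*exp(-4*I*pi/5) + exp(2*I*pi/5))*conj(exp(-4*I*pi/5)) + 1*(3*exp(-4*I*pi/5) + exp(4*I*pi/5) + 3*exp(2*I*pi/5))*conj(exp(2*I*pi/5)) + 1*(3*exp(-2*I*pi/5) + exp(-4*I*pi/5) + 3*exp(4*I*pi/5))*conj(exp(-2*I*pi/5)) + 1*(exp(-2*I*pi/5) + 3*exp(4*I*pi/5) + 3*exp(2*I*pi/5))*conj(exp(4*I*pi/5))]
      = (1/5)[(7) + (3 + exp(-4*I*pi/5) + 3*exp(2*I*pi/5)) + (3 + exp(2*I*pi/5) + 3*exp(4*I*pi/5)) + (3 + 3*exp(-4*I*pi/5) + exp(-2*I*pi/5)) + (3 + 3*exp(-2*I*pi/5) + exp(4*I*pi/5))] = 15/5 = 3
  <chi_rho, chi_4> = (1/5)[1*(7)*conj(1) + 1*(3*exp(-2*I*pi/5) + 3*exp(-4*I*pi/5) + exp(2*I*pi/5))*conj(exp(-2*I*pi/5)) + 1*(3*exp(-4*I*pi/5) + exp(4*I*pi/5) + 3*exp(2*I*pi/5))*conj(exp(-4*I*pi/5)) + 1*(3*exp(-2*I*pi/5) + exp(-4*I*pi/5) + 3*exp(4*I*pi/5))*conj(exp(4*I*pi/5)) + 1*(exp(-2*I*pi/5) + 3*exp(4*I*pi/5) + 3*exp(2*I*pi/5))*conj(exp(2*I*pi/5))]
      = (1/5)[(7) + (3 + 3*exp(-2*I*pi/5) + exp(4*I*pi/5)) + (3 + 3*exp(-4*I*pi/5) + exp(-2*I*pi/5)) + (3 + exp(2*I*pi/5) + 3*exp(4*I*pi/5)) + (3 + exp(-4*I*pi/5) + 3*exp(2*I*pi/5))] = 15/5 = 3
(Exp terms are combined using exp(i*s)*conj(exp(i*t)) = exp(i*(s-t)), and sums of them are collapsed using the identity that for every m > 1 the m distinct m-th roots of unity sum to 0, e.g. 1 + exp(2*I*pi/3) + exp(-2*I*pi/3) = 0.)
Dimension check: dim(rho) = sum (mult * dim) = 0*1 + 1*1 + 0*1 + 3*1 + 3*1 = 7 = chi_rho(e) = 7.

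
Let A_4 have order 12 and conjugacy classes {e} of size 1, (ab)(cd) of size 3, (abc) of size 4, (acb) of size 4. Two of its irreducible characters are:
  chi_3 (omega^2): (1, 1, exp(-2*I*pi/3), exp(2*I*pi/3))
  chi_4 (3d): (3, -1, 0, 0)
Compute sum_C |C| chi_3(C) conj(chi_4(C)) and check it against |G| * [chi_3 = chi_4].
Sum = 0; so <chi_3, chi_4> = 0 (distinct irreducibles are orthogonal).

Solution. Compute term by term over conjugacy classes (|C| * chi_3(C) * conj(chi_4(C))):
  1*(1)*conj(3) + 3*(1)*conj(-1) + 4*(exp(-2*I*pi/3))*conj(0) + 4*(exp(2*I*pi/3))*conj(0)
  = (3) + (-3) + (0) + (0)
  = 0.
(Exp terms are combined using exp(i*s)*conj(exp(i*t)) = exp(i*(s-t)), and sums of them are collapsed using the identity that for every m > 1 the m distinct m-th roots of unity sum to 0, e.g. 1 + exp(2*I*pi/3) + exp(-2*I*pi/3) = 0.)
Dividing by |G| = 12 gives 0/12 = 0, matching the row-orthogonality relation <chi_3, chi_4> = [chi_3 = chi_4].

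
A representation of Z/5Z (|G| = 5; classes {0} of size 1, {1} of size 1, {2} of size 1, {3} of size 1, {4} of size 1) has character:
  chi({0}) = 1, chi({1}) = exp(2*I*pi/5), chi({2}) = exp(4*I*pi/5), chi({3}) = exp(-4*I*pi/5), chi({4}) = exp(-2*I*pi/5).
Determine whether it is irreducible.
Irreducible: <chi, chi> = 1.

Working: <chi, chi> = (1/|G|) sum_C |C| * |chi(C)|^2 = (1/5)[1*|1|^2 + 1*|exp(2*I*pi/5)|^2 + 1*|exp(4*I*pi/5)|^2 + 1*|exp(-4*I*pi/5)|^2 + 1*|exp(-2*I*pi/5)|^2]
  = (1/5)[(1) + (1) + (1) + (1) + (1)] = 5/5 = 1.
(Exp terms are combined using exp(i*s)*conj(exp(i*t)) = exp(i*(s-t)), and sums of them are collapsed using the identity that for every m > 1 the m distinct m-th roots of unity sum to 0, e.g. 1 + exp(2*I*pi/3) + exp(-2*I*pi/3) = 0.)
A character is irreducible iff <chi, chi> = 1, so this representation is irreducible.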